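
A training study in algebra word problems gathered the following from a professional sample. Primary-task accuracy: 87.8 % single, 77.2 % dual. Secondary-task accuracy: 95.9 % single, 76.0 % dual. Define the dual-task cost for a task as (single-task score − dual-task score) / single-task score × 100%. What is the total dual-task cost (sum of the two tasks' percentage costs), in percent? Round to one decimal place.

32.8

Primary cost = (87.8 − 77.2) / 87.8 × 100% = 12.0729%.
Secondary cost = (95.9 − 76.0) / 95.9 × 100% = 20.7508%.
Total = 12.0729% + 20.7508% = 32.8237% ≈ 32.8%.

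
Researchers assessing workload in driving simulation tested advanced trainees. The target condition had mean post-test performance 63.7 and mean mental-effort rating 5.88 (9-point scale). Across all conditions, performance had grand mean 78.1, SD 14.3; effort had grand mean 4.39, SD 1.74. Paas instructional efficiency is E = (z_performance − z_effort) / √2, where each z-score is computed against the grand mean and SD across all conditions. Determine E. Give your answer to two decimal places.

-1.32

z_performance = (63.7 − 78.1) / 14.3 = -14.4000 / 14.3 = -1.0070.
z_effort = (5.88 − 4.39) / 1.74 = 1.4900 / 1.74 = 0.8563.
z_P − z_E = -1.0070 − 0.8563 = -1.8633.
E = -1.8633 / √2 = -1.8633 / 1.41421 = -1.3176 ≈ -1.32.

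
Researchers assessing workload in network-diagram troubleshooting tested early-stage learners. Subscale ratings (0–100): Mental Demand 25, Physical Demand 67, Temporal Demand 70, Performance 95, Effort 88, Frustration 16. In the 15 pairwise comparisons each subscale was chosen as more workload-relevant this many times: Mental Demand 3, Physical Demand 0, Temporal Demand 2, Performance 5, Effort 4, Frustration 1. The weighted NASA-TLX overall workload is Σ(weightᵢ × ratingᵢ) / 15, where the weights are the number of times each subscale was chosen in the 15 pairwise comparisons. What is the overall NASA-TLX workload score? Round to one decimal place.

The tallies are the weights (they sum to 15).
Weighted sum = 3·25 + 0·67 + 2·70 + 5·95 + 4·88 + 1·16
            = 75 + 0 + 140 + 475 + 352 + 16 = 1058.
Overall workload = 1058 / 15 = 70.5333 ≈ 70.5.

70.5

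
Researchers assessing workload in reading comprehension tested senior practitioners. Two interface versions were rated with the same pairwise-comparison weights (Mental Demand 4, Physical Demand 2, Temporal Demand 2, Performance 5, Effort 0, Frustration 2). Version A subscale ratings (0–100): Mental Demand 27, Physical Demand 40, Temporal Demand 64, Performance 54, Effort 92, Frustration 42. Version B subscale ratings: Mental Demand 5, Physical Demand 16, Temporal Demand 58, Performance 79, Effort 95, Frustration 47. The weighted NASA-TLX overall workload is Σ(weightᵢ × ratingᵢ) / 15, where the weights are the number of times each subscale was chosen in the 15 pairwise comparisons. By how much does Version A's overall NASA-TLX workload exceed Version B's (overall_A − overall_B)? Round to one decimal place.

0.9

Version A weighted sum = 4·27 + 2·40 + 2·64 + 5·54 + 0·92 + 2·42 = 108 + 80 + 128 + 270 + 0 + 84 = 670; overall_A = 670/15 = 44.6667.
Version B weighted sum = 4·5 + 2·16 + 2·58 + 5·79 + 0·95 + 2·47 = 20 + 32 + 116 + 395 + 0 + 94 = 657; overall_B = 657/15 = 43.8000.
Difference = 44.6667 − 43.8000 = 0.8667 ≈ 0.9.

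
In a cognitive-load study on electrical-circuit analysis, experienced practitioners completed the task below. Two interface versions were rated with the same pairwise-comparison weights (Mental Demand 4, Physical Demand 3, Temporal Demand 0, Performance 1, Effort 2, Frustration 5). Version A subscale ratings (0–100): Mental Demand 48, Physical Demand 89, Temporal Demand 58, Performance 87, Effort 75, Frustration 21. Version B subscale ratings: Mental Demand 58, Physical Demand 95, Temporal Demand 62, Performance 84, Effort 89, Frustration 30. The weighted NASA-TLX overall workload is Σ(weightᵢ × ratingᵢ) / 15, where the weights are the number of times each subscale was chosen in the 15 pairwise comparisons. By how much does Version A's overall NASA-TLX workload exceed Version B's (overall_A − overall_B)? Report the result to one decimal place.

-8.5

Version A weighted sum = 4·48 + 3·89 + 0·58 + 1·87 + 2·75 + 5·21 = 192 + 267 + 0 + 87 + 150 + 105 = 801; overall_A = 801/15 = 53.4000.
Version B weighted sum = 4·58 + 3·95 + 0·62 + 1·84 + 2·89 + 5·30 = 232 + 285 + 0 + 84 + 178 + 150 = 929; overall_B = 929/15 = 61.9333.
Difference = 53.4000 − 61.9333 = -8.5333 ≈ -8.5.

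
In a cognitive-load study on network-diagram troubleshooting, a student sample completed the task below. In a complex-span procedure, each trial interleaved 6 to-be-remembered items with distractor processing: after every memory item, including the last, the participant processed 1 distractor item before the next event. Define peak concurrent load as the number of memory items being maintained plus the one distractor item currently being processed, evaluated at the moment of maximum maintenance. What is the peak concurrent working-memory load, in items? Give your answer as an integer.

7

Maintenance is greatest during the distractor(s) after memory item 6: all 6 memory items are being held.
One distractor item is concurrently being processed.
Peak concurrent load = 6 + 1 = 7 items.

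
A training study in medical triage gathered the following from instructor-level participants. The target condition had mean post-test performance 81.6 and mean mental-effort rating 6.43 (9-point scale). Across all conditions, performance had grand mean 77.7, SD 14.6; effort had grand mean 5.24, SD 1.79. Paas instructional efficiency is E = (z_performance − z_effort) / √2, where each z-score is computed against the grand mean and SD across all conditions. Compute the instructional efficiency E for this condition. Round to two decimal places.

z_performance = (81.6 − 77.7) / 14.6 = 3.9000 / 14.6 = 0.2671.
z_effort = (6.43 − 5.24) / 1.79 = 1.1900 / 1.79 = 0.6648.
z_P − z_E = 0.2671 − 0.6648 = -0.3977.
E = -0.3977 / √2 = -0.3977 / 1.41421 = -0.2812 ≈ -0.28.

-0.28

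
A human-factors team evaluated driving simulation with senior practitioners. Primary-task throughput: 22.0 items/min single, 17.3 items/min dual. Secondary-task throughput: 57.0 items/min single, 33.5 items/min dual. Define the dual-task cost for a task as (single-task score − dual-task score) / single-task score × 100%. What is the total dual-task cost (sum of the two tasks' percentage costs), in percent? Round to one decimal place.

Primary cost = (22.0 − 17.3) / 22.0 × 100% = 21.3636%.
Secondary cost = (57.0 − 33.5) / 57.0 × 100% = 41.2281%.
Total = 21.3636% + 41.2281% = 62.5917% ≈ 62.6%.

62.6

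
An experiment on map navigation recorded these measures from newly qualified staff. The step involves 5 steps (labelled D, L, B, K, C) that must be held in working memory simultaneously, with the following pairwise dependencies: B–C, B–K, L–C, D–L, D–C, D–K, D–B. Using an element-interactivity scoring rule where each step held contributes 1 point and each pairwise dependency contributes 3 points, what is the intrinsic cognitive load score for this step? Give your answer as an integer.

26

Count of steps held simultaneously: 5.
Count of pairwise dependencies listed: 7.
Element contribution: 5 × 1 = 5.
Interaction contribution: 7 × 3 = 21.
Intrinsic load = 5 + 21 = 26.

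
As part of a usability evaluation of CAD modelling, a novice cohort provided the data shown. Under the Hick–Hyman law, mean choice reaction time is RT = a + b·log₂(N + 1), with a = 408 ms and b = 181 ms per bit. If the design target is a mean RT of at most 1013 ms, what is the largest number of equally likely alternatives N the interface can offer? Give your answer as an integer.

Set 408 + 181·log₂(N + 1) ≤ 1013.
log₂(N + 1) ≤ (1013 − 408) / 181 = 3.3425.
N + 1 ≤ 2^3.3425 = 10.1436.
N ≤ 9.1436, so the largest integer N is 9.

9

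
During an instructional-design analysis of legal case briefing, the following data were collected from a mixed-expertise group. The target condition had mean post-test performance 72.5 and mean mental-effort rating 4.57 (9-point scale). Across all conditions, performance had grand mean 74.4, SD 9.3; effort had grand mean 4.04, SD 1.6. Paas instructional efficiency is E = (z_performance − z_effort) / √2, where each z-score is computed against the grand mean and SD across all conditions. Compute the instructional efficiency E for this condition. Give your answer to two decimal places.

-0.38

z_performance = (72.5 − 74.4) / 9.3 = -1.9000 / 9.3 = -0.2043.
z_effort = (4.57 − 4.04) / 1.6 = 0.5300 / 1.6 = 0.3313.
z_P − z_E = -0.2043 − 0.3313 = -0.5356.
E = -0.5356 / √2 = -0.5356 / 1.41421 = -0.3787 ≈ -0.38.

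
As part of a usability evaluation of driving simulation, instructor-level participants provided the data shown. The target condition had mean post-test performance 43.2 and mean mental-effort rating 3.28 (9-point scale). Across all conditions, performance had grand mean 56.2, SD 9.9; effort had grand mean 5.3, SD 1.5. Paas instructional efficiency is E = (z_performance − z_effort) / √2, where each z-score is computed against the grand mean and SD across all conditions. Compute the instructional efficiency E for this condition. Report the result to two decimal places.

0.02

z_performance = (43.2 − 56.2) / 9.9 = -13.0000 / 9.9 = -1.3131.
z_effort = (3.28 − 5.3) / 1.5 = -2.0200 / 1.5 = -1.3467.
z_P − z_E = -1.3131 − (-1.3467) = 0.0336.
E = 0.0336 / √2 = 0.0336 / 1.41421 = 0.0238 ≈ 0.02.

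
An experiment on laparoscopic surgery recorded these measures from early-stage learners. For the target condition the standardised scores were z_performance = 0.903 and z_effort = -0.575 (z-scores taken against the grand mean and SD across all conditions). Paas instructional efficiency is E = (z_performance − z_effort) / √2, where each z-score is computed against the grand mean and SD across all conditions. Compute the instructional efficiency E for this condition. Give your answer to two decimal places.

z_P − z_E = 0.903 − (-0.575) = 1.4780.
E = 1.4780 / √2 = 1.4780 / 1.41421 = 1.0451 ≈ 1.05.

1.05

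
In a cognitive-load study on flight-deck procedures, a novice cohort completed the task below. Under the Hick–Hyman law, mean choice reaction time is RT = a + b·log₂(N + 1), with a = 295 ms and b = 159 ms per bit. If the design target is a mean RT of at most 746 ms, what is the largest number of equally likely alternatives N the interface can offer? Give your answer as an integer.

6

Set 295 + 159·log₂(N + 1) ≤ 746.
log₂(N + 1) ≤ (746 − 295) / 159 = 2.8365.
N + 1 ≤ 2^2.8365 = 7.1429.
N ≤ 6.1429, so the largest integer N is 6.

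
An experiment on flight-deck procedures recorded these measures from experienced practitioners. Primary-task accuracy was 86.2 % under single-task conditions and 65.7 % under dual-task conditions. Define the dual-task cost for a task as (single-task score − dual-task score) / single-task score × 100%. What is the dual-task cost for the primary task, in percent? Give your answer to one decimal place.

23.8

Cost = (86.2 − 65.7) / 86.2 × 100%
     = 20.5000 / 86.2 × 100% = 23.7819%.
≈ 23.8%.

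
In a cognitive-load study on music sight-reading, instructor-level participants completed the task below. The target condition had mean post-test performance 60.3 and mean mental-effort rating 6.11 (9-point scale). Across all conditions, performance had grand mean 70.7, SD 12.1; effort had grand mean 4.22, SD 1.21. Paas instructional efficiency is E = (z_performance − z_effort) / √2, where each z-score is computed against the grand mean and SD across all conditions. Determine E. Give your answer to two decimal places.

-1.71

z_performance = (60.3 − 70.7) / 12.1 = -10.4000 / 12.1 = -0.8595.
z_effort = (6.11 − 4.22) / 1.21 = 1.8900 / 1.21 = 1.5620.
z_P − z_E = -0.8595 − 1.5620 = -2.4215.
E = -2.4215 / √2 = -2.4215 / 1.41421 = -1.7123 ≈ -1.71.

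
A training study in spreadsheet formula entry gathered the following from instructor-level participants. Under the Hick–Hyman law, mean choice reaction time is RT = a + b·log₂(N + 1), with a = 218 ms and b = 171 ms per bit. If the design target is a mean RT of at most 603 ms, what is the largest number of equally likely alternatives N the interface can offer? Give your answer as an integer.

3

Set 218 + 171·log₂(N + 1) ≤ 603.
log₂(N + 1) ≤ (603 − 218) / 171 = 2.2515.
N + 1 ≤ 2^2.2515 = 4.7618.
N ≤ 3.7618, so the largest integer N is 3.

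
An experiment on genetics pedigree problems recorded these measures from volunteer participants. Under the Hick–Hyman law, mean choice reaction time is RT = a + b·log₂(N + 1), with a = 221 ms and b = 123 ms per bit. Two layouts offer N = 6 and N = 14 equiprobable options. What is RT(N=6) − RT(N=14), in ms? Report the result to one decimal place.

RT(6) = 221 + 123·log₂(7) = 221 + 123·2.8074 = 566.3102 ms.
RT(14) = 221 + 123·log₂(15) = 221 + 123·3.9069 = 701.5487 ms.
Difference = 566.3102 − 701.5487 = -135.2385 ≈ -135.2 ms.

-135.2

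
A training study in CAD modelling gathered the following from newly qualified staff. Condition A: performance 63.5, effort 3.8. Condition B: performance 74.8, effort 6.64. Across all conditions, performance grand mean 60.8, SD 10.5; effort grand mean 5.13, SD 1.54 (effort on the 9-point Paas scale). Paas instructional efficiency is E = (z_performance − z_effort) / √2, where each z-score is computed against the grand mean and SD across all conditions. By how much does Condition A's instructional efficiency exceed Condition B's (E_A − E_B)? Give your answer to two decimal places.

Condition A: z_P = (63.5 − 60.8)/10.5 = 0.2571; z_E = (3.8 − 5.13)/1.54 = -0.8636; E_A = (0.2571 − (-0.8636))/√2 = 0.7925.
Condition B: z_P = (74.8 − 60.8)/10.5 = 1.3333; z_E = (6.64 − 5.13)/1.54 = 0.9805; E_B = (1.3333 − 0.9805)/√2 = 0.2495.
E_A − E_B = 0.7925 − 0.2495 = 0.5430 ≈ 0.54.

0.54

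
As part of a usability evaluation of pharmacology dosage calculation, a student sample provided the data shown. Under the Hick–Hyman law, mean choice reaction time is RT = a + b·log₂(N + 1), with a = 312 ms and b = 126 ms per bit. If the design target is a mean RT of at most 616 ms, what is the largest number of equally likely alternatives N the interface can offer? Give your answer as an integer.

4

Set 312 + 126·log₂(N + 1) ≤ 616.
log₂(N + 1) ≤ (616 − 312) / 126 = 2.4127.
N + 1 ≤ 2^2.4127 = 5.3247.
N ≤ 4.3247, so the largest integer N is 4.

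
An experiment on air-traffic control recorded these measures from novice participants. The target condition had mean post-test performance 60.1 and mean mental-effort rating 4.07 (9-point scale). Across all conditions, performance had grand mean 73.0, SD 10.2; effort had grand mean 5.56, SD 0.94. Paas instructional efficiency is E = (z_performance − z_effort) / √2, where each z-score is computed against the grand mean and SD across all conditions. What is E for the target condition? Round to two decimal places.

0.23

z_performance = (60.1 − 73.0) / 10.2 = -12.9000 / 10.2 = -1.2647.
z_effort = (4.07 − 5.56) / 0.94 = -1.4900 / 0.94 = -1.5851.
z_P − z_E = -1.2647 − (-1.5851) = 0.3204.
E = 0.3204 / √2 = 0.3204 / 1.41421 = 0.2266 ≈ 0.23.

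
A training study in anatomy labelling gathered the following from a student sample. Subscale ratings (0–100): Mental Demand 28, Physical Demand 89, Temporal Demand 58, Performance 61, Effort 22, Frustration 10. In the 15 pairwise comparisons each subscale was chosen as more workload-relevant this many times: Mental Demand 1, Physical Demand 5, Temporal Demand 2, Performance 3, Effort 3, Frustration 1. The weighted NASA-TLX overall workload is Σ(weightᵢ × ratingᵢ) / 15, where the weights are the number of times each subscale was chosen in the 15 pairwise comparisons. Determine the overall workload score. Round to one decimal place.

The tallies are the weights (they sum to 15).
Weighted sum = 1·28 + 5·89 + 2·58 + 3·61 + 3·22 + 1·10
            = 28 + 445 + 116 + 183 + 66 + 10 = 848.
Overall workload = 848 / 15 = 56.5333 ≈ 56.5.

56.5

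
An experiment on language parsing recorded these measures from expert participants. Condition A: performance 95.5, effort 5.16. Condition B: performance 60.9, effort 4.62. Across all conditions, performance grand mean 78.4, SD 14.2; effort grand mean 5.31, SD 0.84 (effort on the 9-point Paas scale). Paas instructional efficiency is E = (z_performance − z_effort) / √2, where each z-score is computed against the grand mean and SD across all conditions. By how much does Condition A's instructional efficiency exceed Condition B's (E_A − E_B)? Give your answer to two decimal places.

1.27

Condition A: z_P = (95.5 − 78.4)/14.2 = 1.2042; z_E = (5.16 − 5.31)/0.84 = -0.1786; E_A = (1.2042 − (-0.1786))/√2 = 0.9778.
Condition B: z_P = (60.9 − 78.4)/14.2 = -1.2324; z_E = (4.62 − 5.31)/0.84 = -0.8214; E_B = (-1.2324 − (-0.8214))/√2 = -0.2906.
E_A − E_B = 0.9778 − (-0.2906) = 1.2684 ≈ 1.27.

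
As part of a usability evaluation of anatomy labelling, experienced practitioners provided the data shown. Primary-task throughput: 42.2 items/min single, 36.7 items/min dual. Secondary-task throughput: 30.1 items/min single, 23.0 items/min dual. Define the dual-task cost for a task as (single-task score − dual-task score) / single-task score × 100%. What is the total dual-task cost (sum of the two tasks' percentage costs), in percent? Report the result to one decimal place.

36.6

Primary cost = (42.2 − 36.7) / 42.2 × 100% = 13.0332%.
Secondary cost = (30.1 − 23.0) / 30.1 × 100% = 23.5880%.
Total = 13.0332% + 23.5880% = 36.6212% ≈ 36.6%.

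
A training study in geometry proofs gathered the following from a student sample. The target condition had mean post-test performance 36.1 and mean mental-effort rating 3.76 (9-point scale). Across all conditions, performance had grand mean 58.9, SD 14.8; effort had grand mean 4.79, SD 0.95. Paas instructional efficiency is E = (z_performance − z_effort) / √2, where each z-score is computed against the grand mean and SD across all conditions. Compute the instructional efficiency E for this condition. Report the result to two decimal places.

z_performance = (36.1 − 58.9) / 14.8 = -22.8000 / 14.8 = -1.5405.
z_effort = (3.76 − 4.79) / 0.95 = -1.0300 / 0.95 = -1.0842.
z_P − z_E = -1.5405 − (-1.0842) = -0.4563.
E = -0.4563 / √2 = -0.4563 / 1.41421 = -0.3227 ≈ -0.32.

-0.32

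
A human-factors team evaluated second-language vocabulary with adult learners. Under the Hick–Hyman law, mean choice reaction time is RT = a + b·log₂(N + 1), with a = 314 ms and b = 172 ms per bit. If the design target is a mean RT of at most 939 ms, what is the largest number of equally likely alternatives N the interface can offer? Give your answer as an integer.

Set 314 + 172·log₂(N + 1) ≤ 939.
log₂(N + 1) ≤ (939 − 314) / 172 = 3.6337.
N + 1 ≤ 2^3.6337 = 12.4123.
N ≤ 11.4123, so the largest integer N is 11.

11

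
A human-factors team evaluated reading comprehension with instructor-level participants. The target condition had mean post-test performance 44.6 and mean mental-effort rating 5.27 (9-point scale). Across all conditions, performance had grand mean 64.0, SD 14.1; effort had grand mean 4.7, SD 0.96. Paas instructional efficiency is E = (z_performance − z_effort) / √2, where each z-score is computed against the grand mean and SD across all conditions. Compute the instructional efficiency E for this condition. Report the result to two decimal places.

-1.39

z_performance = (44.6 − 64.0) / 14.1 = -19.4000 / 14.1 = -1.3759.
z_effort = (5.27 − 4.7) / 0.96 = 0.5700 / 0.96 = 0.5937.
z_P − z_E = -1.3759 − 0.5937 = -1.9696.
E = -1.9696 / √2 = -1.9696 / 1.41421 = -1.3927 ≈ -1.39.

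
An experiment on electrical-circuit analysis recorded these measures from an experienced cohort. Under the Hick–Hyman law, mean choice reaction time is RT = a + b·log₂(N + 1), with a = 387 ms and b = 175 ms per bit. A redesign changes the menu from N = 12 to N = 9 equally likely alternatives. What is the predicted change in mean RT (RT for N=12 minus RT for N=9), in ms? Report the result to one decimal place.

RT(12) = 387 + 175·log₂(13) = 387 + 175·3.7004 = 1034.5700 ms.
RT(9) = 387 + 175·log₂(10) = 387 + 175·3.3219 = 968.3325 ms.
Difference = 1034.5700 − 968.3325 = 66.2375 ≈ 66.2 ms.

66.2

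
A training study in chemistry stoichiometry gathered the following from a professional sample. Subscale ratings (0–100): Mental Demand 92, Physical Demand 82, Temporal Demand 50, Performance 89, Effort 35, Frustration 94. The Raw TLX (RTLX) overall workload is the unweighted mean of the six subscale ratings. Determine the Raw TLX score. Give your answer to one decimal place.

Sum of ratings = 92 + 82 + 50 + 89 + 35 + 94 = 442.
RTLX = 442 / 6 = 73.6667 ≈ 73.7.

73.7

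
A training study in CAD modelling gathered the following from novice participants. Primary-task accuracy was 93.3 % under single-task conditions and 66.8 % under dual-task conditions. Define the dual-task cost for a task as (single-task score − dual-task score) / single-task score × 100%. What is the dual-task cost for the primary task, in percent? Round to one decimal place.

28.4

Cost = (93.3 − 66.8) / 93.3 × 100%
     = 26.5000 / 93.3 × 100% = 28.4030%.
≈ 28.4%.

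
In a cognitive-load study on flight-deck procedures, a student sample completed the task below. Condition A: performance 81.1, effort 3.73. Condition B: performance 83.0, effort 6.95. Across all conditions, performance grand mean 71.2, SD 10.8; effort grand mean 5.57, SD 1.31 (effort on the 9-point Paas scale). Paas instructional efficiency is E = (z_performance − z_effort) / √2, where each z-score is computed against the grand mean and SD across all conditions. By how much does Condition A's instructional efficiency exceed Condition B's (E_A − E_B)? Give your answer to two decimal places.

Condition A: z_P = (81.1 − 71.2)/10.8 = 0.9167; z_E = (3.73 − 5.57)/1.31 = -1.4046; E_A = (0.9167 − (-1.4046))/√2 = 1.6414.
Condition B: z_P = (83.0 − 71.2)/10.8 = 1.0926; z_E = (6.95 − 5.57)/1.31 = 1.0534; E_B = (1.0926 − 1.0534)/√2 = 0.0277.
E_A − E_B = 1.6414 − 0.0277 = 1.6137 ≈ 1.61.

1.61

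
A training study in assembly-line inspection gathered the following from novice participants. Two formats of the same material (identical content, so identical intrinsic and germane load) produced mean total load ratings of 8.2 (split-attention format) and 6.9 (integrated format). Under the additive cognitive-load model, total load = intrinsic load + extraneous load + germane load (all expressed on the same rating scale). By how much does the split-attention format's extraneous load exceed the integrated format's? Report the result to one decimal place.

1.3

Intrinsic and germane load are equal across formats, so the difference in total load equals the difference in extraneous load.
Extraneous-load difference = 8.2 − 6.9 = 1.3.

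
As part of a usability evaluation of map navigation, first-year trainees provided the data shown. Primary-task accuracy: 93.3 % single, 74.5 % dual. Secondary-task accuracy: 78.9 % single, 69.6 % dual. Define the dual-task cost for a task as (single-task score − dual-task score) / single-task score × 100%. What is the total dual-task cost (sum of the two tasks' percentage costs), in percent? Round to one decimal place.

Primary cost = (93.3 − 74.5) / 93.3 × 100% = 20.1501%.
Secondary cost = (78.9 − 69.6) / 78.9 × 100% = 11.7871%.
Total = 20.1501% + 11.7871% = 31.9372% ≈ 31.9%.

31.9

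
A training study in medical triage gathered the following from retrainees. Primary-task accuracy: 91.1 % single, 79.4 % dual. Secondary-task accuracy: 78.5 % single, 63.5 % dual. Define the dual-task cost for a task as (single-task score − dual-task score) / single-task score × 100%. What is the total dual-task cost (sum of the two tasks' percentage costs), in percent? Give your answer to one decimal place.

Primary cost = (91.1 − 79.4) / 91.1 × 100% = 12.8430%.
Secondary cost = (78.5 − 63.5) / 78.5 × 100% = 19.1083%.
Total = 12.8430% + 19.1083% = 31.9513% ≈ 32.0%.

32.0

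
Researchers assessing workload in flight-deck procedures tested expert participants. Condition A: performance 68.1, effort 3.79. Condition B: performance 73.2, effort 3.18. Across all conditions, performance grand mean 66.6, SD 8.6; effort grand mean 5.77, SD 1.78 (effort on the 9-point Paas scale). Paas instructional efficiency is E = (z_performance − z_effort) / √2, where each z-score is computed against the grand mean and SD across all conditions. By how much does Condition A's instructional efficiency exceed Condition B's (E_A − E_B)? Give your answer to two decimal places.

Condition A: z_P = (68.1 − 66.6)/8.6 = 0.1744; z_E = (3.79 − 5.77)/1.78 = -1.1124; E_A = (0.1744 − (-1.1124))/√2 = 0.9099.
Condition B: z_P = (73.2 − 66.6)/8.6 = 0.7674; z_E = (3.18 − 5.77)/1.78 = -1.4551; E_B = (0.7674 − (-1.4551))/√2 = 1.5715.
E_A − E_B = 0.9099 − 1.5715 = -0.6616 ≈ -0.66.

-0.66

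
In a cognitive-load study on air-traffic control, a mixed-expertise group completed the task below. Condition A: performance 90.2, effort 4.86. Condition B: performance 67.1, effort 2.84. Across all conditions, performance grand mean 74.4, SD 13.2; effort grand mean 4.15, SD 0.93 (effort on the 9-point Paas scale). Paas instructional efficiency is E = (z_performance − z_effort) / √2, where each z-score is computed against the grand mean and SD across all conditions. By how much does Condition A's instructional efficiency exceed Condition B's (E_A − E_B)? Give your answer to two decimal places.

Condition A: z_P = (90.2 − 74.4)/13.2 = 1.1970; z_E = (4.86 − 4.15)/0.93 = 0.7634; E_A = (1.1970 − 0.7634)/√2 = 0.3066.
Condition B: z_P = (67.1 − 74.4)/13.2 = -0.5530; z_E = (2.84 − 4.15)/0.93 = -1.4086; E_B = (-0.5530 − (-1.4086))/√2 = 0.6050.
E_A − E_B = 0.3066 − 0.6050 = -0.2984 ≈ -0.30.

-0.30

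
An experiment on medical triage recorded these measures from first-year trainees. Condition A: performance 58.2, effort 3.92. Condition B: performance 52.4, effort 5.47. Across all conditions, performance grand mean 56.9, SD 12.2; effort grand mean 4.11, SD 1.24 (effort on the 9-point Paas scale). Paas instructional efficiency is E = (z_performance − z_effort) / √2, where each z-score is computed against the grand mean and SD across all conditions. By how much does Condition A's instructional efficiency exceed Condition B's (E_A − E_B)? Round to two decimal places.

1.22

Condition A: z_P = (58.2 − 56.9)/12.2 = 0.1066; z_E = (3.92 − 4.11)/1.24 = -0.1532; E_A = (0.1066 − (-0.1532))/√2 = 0.1837.
Condition B: z_P = (52.4 − 56.9)/12.2 = -0.3689; z_E = (5.47 − 4.11)/1.24 = 1.0968; E_B = (-0.3689 − 1.0968)/√2 = -1.0364.
E_A − E_B = 0.1837 − (-1.0364) = 1.2201 ≈ 1.22.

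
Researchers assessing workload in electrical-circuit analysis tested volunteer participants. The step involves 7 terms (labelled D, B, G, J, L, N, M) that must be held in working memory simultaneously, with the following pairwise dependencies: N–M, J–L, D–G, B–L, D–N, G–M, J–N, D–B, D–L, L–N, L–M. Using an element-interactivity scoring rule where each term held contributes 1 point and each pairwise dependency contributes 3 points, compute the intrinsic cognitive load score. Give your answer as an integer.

Count of terms held simultaneously: 7.
Count of pairwise dependencies listed: 11.
Element contribution: 7 × 1 = 7.
Interaction contribution: 11 × 3 = 33.
Intrinsic load = 7 + 33 = 40.

40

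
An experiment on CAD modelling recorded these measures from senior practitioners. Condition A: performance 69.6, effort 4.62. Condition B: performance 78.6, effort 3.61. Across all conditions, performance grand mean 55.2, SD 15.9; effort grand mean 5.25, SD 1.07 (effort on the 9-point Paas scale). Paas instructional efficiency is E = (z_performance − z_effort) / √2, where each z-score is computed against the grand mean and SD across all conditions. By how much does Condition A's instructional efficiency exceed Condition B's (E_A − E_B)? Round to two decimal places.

-1.07

Condition A: z_P = (69.6 − 55.2)/15.9 = 0.9057; z_E = (4.62 − 5.25)/1.07 = -0.5888; E_A = (0.9057 − (-0.5888))/√2 = 1.0568.
Condition B: z_P = (78.6 − 55.2)/15.9 = 1.4717; z_E = (3.61 − 5.25)/1.07 = -1.5327; E_B = (1.4717 − (-1.5327))/√2 = 2.1244.
E_A − E_B = 1.0568 − 2.1244 = -1.0676 ≈ -1.07.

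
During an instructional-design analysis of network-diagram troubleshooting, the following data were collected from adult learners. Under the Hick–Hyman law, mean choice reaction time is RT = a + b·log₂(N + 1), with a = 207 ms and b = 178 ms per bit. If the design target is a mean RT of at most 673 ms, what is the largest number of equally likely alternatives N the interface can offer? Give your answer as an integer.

Set 207 + 178·log₂(N + 1) ≤ 673.
log₂(N + 1) ≤ (673 − 207) / 178 = 2.6180.
N + 1 ≤ 2^2.6180 = 6.1390.
N ≤ 5.1390, so the largest integer N is 5.

5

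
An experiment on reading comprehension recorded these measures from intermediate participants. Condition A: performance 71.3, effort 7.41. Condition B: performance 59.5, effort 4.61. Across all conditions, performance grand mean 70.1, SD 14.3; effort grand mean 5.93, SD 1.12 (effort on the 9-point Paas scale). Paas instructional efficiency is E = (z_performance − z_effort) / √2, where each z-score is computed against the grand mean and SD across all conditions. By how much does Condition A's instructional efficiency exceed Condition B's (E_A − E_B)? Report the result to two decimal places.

-1.18

Condition A: z_P = (71.3 − 70.1)/14.3 = 0.0839; z_E = (7.41 − 5.93)/1.12 = 1.3214; E_A = (0.0839 − 1.3214)/√2 = -0.8750.
Condition B: z_P = (59.5 − 70.1)/14.3 = -0.7413; z_E = (4.61 − 5.93)/1.12 = -1.1786; E_B = (-0.7413 − (-1.1786))/√2 = 0.3092.
E_A − E_B = -0.8750 − 0.3092 = -1.1842 ≈ -1.18.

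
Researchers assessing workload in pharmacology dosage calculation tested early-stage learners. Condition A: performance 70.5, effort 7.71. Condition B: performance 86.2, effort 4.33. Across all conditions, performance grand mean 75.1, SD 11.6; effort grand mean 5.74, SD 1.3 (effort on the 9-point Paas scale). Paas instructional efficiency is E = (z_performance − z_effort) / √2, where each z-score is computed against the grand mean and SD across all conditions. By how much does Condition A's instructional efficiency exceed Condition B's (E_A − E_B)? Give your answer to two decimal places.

Condition A: z_P = (70.5 − 75.1)/11.6 = -0.3966; z_E = (7.71 − 5.74)/1.3 = 1.5154; E_A = (-0.3966 − 1.5154)/√2 = -1.3520.
Condition B: z_P = (86.2 − 75.1)/11.6 = 0.9569; z_E = (4.33 − 5.74)/1.3 = -1.0846; E_B = (0.9569 − (-1.0846))/√2 = 1.4436.
E_A − E_B = -1.3520 − 1.4436 = -2.7956 ≈ -2.80.

-2.80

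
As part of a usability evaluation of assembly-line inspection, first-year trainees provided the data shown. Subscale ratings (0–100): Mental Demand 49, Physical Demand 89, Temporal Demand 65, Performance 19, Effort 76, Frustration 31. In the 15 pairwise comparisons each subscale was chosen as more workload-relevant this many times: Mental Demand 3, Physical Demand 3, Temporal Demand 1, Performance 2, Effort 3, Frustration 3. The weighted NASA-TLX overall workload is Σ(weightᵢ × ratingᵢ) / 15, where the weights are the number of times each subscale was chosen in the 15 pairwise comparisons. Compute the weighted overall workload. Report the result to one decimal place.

55.9

The tallies are the weights (they sum to 15).
Weighted sum = 3·49 + 3·89 + 1·65 + 2·19 + 3·76 + 3·31
            = 147 + 267 + 65 + 38 + 228 + 93 = 838.
Overall workload = 838 / 15 = 55.8667 ≈ 55.9.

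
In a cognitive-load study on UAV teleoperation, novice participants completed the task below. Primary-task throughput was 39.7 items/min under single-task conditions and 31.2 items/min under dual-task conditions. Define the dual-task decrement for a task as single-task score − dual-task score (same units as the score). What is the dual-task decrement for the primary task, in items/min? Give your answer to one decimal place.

8.5

Decrement = 39.7 − 31.2 = 8.5000 items/min ≈ 8.5 items/min.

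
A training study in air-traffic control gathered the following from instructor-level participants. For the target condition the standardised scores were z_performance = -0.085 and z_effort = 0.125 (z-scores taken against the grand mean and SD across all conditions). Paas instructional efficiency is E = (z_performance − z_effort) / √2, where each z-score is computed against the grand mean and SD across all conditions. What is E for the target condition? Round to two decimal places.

z_P − z_E = -0.085 − 0.125 = -0.2100.
E = -0.2100 / √2 = -0.2100 / 1.41421 = -0.1485 ≈ -0.15.

-0.15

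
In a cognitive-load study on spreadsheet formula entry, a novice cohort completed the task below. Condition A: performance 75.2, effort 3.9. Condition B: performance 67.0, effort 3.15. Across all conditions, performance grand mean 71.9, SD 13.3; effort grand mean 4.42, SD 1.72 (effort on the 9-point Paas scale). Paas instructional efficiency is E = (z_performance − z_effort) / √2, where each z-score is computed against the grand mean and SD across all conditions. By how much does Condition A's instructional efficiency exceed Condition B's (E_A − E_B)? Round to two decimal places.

Condition A: z_P = (75.2 − 71.9)/13.3 = 0.2481; z_E = (3.9 − 4.42)/1.72 = -0.3023; E_A = (0.2481 − (-0.3023))/√2 = 0.3892.
Condition B: z_P = (67.0 − 71.9)/13.3 = -0.3684; z_E = (3.15 − 4.42)/1.72 = -0.7384; E_B = (-0.3684 − (-0.7384))/√2 = 0.2616.
E_A − E_B = 0.3892 − 0.2616 = 0.1276 ≈ 0.13.

0.13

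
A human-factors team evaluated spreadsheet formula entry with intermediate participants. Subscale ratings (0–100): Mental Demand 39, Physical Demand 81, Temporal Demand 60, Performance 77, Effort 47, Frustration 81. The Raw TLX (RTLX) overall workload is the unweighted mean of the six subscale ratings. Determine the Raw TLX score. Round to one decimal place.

64.2

Sum of ratings = 39 + 81 + 60 + 77 + 47 + 81 = 385.
RTLX = 385 / 6 = 64.1667 ≈ 64.2.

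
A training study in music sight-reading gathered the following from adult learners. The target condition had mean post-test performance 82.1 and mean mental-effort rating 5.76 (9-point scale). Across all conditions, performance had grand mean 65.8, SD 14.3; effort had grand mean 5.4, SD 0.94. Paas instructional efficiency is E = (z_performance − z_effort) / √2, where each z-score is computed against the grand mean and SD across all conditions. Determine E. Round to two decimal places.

z_performance = (82.1 − 65.8) / 14.3 = 16.3000 / 14.3 = 1.1399.
z_effort = (5.76 − 5.4) / 0.94 = 0.3600 / 0.94 = 0.3830.
z_P − z_E = 1.1399 − 0.3830 = 0.7569.
E = 0.7569 / √2 = 0.7569 / 1.41421 = 0.5352 ≈ 0.54.

0.54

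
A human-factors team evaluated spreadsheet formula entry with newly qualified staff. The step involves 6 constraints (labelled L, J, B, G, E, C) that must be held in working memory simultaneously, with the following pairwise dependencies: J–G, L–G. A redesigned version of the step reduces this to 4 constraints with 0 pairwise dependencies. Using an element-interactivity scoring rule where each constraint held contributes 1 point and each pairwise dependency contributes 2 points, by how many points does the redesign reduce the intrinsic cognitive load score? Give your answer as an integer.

6

Original: 6 × 1 + 2 × 2 = 6 + 4 = 10.
Redesigned: 4 × 1 + 0 × 2 = 4 + 0 = 4.
Reduction = 10 − 4 = 6.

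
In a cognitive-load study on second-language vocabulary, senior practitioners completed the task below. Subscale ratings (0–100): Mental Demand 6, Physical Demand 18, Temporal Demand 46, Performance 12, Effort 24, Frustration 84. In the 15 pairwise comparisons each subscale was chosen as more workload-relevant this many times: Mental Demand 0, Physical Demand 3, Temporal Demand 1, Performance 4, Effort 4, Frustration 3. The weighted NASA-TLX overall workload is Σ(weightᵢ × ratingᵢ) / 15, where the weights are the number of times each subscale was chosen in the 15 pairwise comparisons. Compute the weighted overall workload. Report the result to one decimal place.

The tallies are the weights (they sum to 15).
Weighted sum = 0·6 + 3·18 + 1·46 + 4·12 + 4·24 + 3·84
            = 0 + 54 + 46 + 48 + 96 + 252 = 496.
Overall workload = 496 / 15 = 33.0667 ≈ 33.1.

33.1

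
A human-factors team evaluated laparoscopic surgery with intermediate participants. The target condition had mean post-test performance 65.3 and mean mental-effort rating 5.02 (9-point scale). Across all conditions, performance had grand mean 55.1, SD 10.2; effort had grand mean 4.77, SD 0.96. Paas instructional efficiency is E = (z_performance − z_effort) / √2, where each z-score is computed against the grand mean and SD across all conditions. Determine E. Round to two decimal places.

0.52

z_performance = (65.3 − 55.1) / 10.2 = 10.2000 / 10.2 = 1.0000.
z_effort = (5.02 − 4.77) / 0.96 = 0.2500 / 0.96 = 0.2604.
z_P − z_E = 1.0000 − 0.2604 = 0.7396.
E = 0.7396 / √2 = 0.7396 / 1.41421 = 0.5230 ≈ 0.52.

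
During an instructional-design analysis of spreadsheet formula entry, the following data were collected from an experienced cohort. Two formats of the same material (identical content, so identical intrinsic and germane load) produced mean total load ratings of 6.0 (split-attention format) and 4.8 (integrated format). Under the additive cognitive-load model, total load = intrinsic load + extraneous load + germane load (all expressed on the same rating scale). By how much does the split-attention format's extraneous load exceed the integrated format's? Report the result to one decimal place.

1.2

Intrinsic and germane load are equal across formats, so the difference in total load equals the difference in extraneous load.
Extraneous-load difference = 6.0 − 4.8 = 1.2.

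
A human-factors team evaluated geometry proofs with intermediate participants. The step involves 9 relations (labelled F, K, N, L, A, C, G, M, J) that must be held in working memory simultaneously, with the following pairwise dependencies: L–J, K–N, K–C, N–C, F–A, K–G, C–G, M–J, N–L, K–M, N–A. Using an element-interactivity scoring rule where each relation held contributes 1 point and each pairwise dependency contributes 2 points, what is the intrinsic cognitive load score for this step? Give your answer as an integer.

Count of relations held simultaneously: 9.
Count of pairwise dependencies listed: 11.
Element contribution: 9 × 1 = 9.
Interaction contribution: 11 × 2 = 22.
Intrinsic load = 9 + 22 = 31.

31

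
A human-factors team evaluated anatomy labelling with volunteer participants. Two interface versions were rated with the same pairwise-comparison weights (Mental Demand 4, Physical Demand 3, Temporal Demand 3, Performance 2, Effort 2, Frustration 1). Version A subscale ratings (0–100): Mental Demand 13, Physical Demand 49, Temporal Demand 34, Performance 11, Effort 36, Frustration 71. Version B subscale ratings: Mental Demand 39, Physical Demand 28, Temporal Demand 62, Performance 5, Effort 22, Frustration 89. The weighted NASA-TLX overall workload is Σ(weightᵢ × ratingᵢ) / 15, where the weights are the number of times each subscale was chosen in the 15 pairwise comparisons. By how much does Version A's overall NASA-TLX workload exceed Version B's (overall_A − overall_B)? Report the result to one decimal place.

-6.9

Version A weighted sum = 4·13 + 3·49 + 3·34 + 2·11 + 2·36 + 1·71 = 52 + 147 + 102 + 22 + 72 + 71 = 466; overall_A = 466/15 = 31.0667.
Version B weighted sum = 4·39 + 3·28 + 3·62 + 2·5 + 2·22 + 1·89 = 156 + 84 + 186 + 10 + 44 + 89 = 569; overall_B = 569/15 = 37.9333.
Difference = 31.0667 − 37.9333 = -6.8666 ≈ -6.9.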